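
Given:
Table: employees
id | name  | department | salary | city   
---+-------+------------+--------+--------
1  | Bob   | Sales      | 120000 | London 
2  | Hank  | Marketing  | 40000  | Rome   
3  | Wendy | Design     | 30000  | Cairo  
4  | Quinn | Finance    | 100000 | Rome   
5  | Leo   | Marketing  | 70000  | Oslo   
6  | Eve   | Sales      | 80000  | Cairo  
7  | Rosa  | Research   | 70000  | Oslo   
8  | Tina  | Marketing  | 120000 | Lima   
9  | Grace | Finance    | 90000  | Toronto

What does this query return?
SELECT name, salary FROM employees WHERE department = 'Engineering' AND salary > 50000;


Filtering: department = 'Engineering' AND salary > 50000
Matching: 0 rows

Empty result set (0 rows)


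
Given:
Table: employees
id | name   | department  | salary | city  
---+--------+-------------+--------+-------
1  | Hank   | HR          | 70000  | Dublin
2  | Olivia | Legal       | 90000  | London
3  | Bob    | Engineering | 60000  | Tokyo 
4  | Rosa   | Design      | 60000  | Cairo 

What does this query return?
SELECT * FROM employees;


SELECT * returns all 4 rows with all columns

4 rows:
1, Hank, HR, 70000, Dublin
2, Olivia, Legal, 90000, London
3, Bob, Engineering, 60000, Tokyo
4, Rosa, Design, 60000, Cairo


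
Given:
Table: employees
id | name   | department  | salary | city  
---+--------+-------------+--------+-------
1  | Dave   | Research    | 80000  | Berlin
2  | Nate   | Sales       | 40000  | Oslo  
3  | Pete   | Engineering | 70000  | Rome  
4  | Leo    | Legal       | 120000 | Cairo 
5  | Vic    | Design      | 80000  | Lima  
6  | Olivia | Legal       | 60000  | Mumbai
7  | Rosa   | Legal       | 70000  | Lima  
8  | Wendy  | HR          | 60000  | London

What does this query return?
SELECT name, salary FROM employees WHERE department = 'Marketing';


Filtering: department = 'Marketing'
Matching rows: 0

Empty result set (0 rows)


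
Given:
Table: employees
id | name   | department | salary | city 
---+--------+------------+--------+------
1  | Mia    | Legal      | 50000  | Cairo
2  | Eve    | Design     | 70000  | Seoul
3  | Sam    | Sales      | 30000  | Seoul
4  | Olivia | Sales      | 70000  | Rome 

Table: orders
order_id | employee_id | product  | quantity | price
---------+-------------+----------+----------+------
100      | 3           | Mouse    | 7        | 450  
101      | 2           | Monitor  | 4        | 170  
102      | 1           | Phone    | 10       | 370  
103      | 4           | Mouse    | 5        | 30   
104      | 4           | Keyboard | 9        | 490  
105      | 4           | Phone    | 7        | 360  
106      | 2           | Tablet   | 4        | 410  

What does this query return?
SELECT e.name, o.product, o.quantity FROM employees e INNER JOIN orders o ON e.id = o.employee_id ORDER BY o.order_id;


Joining employees.id = orders.employee_id:
  employee Sam (id=3) -> order Mouse
  employee Eve (id=2) -> order Monitor
  employee Mia (id=1) -> order Phone
  employee Olivia (id=4) -> order Mouse
  employee Olivia (id=4) -> order Keyboard
  employee Olivia (id=4) -> order Phone
  employee Eve (id=2) -> order Tablet


7 rows:
Sam, Mouse, 7
Eve, Monitor, 4
Mia, Phone, 10
Olivia, Mouse, 5
Olivia, Keyboard, 9
Olivia, Phone, 7
Eve, Tablet, 4


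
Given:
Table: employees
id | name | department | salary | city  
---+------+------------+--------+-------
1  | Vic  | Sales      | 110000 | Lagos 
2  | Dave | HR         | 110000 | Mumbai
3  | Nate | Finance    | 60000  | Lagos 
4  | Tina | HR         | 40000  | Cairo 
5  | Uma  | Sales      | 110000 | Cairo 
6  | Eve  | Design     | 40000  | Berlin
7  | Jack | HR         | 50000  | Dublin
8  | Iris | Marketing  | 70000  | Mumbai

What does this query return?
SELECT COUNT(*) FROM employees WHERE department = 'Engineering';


Counting rows where department = 'Engineering'


0


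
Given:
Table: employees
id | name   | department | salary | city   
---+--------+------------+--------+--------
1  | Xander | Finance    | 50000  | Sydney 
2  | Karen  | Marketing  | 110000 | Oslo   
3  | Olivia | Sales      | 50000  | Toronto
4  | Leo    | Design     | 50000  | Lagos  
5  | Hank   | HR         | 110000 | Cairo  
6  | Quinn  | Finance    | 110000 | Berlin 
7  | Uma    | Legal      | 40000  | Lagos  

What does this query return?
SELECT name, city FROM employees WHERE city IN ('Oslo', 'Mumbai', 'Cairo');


Filtering: city IN ('Oslo', 'Mumbai', 'Cairo')
Matching: 2 rows

2 rows:
Karen, Oslo
Hank, Cairo


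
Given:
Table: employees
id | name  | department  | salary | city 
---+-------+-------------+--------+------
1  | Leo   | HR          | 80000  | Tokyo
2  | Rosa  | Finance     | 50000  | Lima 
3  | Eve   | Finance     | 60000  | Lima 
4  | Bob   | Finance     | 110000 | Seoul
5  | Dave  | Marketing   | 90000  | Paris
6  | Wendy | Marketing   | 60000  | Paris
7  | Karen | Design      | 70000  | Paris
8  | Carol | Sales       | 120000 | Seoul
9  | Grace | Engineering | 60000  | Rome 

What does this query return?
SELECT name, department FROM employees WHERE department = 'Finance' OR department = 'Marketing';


Filtering: department = 'Finance' OR 'Marketing'
Matching: 5 rows

5 rows:
Rosa, Finance
Eve, Finance
Bob, Finance
Dave, Marketing
Wendy, Marketing


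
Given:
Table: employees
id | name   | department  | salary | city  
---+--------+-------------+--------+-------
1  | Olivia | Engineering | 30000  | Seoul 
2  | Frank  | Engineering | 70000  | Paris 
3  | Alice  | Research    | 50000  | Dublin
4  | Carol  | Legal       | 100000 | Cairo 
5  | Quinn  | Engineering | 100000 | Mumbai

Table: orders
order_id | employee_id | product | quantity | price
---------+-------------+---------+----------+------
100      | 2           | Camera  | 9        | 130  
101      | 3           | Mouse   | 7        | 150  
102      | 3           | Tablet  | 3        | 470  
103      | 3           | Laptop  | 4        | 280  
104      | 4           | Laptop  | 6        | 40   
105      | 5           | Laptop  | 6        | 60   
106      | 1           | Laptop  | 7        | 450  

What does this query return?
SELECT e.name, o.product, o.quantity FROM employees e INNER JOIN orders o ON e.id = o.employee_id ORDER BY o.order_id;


Joining employees.id = orders.employee_id:
  employee Frank (id=2) -> order Camera
  employee Alice (id=3) -> order Mouse
  employee Alice (id=3) -> order Tablet
  employee Alice (id=3) -> order Laptop
  employee Carol (id=4) -> order Laptop
  employee Quinn (id=5) -> order Laptop
  employee Olivia (id=1) -> order Laptop


7 rows:
Frank, Camera, 9
Alice, Mouse, 7
Alice, Tablet, 3
Alice, Laptop, 4
Carol, Laptop, 6
Quinn, Laptop, 6
Olivia, Laptop, 7


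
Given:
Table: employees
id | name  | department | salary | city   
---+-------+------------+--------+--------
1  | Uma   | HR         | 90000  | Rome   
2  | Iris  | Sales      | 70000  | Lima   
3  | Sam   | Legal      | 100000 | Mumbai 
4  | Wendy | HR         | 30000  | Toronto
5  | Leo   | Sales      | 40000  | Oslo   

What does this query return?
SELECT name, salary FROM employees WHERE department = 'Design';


Filtering: department = 'Design'
Matching rows: 0

Empty result set (0 rows)


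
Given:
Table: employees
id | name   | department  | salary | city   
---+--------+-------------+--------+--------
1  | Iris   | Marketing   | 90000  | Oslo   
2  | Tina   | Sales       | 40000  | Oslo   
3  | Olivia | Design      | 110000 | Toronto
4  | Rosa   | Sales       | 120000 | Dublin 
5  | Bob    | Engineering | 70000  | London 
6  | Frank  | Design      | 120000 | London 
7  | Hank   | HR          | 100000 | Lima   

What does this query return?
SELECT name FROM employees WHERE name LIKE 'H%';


LIKE 'H%' matches names starting with 'H'
Matching: 1

1 rows:
Hank


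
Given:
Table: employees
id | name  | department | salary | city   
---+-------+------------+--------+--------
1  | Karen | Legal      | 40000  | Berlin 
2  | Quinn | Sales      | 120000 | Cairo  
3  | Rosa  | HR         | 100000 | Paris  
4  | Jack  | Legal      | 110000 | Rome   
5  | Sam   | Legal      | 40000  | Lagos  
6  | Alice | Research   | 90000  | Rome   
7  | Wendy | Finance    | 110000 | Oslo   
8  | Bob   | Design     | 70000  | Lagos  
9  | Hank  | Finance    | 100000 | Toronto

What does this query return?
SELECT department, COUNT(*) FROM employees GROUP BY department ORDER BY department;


Assigning each row to its department group:
  Karen -> Legal
  Quinn -> Sales
  Rosa -> HR
  Jack -> Legal
  Sam -> Legal
  Alice -> Research
  Wendy -> Finance
  Bob -> Design
  Hank -> Finance


6 groups:
Design, 1
Finance, 2
HR, 1
Legal, 3
Research, 1
Sales, 1


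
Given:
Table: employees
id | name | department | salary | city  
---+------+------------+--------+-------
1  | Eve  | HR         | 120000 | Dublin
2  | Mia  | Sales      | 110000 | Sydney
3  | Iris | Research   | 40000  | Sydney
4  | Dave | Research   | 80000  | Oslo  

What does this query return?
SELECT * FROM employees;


SELECT * returns all 4 rows with all columns

4 rows:
1, Eve, HR, 120000, Dublin
2, Mia, Sales, 110000, Sydney
3, Iris, Research, 40000, Sydney
4, Dave, Research, 80000, Oslo


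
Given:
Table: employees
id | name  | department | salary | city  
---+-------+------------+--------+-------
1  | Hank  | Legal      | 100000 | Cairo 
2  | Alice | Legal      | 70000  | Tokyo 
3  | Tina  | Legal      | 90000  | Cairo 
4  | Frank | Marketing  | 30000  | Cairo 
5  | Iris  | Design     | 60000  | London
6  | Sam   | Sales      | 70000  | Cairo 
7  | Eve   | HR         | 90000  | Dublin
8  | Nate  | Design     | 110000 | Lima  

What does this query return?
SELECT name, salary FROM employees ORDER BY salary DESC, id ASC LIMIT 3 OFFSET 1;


Sort by salary DESC (id ASC tiebreak), then skip 1 and take 3
Rows 2 through 4

3 rows:
Hank, 100000
Tina, 90000
Eve, 90000


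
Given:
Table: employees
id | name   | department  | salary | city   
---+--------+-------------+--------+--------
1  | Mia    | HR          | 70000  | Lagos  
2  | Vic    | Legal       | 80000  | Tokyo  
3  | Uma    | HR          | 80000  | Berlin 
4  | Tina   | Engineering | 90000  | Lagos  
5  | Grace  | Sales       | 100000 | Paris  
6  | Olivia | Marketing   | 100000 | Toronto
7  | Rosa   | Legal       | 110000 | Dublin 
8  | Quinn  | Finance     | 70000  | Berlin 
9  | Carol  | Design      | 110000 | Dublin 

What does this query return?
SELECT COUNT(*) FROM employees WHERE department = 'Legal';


Counting rows where department = 'Legal'
  Vic -> MATCH
  Rosa -> MATCH


2


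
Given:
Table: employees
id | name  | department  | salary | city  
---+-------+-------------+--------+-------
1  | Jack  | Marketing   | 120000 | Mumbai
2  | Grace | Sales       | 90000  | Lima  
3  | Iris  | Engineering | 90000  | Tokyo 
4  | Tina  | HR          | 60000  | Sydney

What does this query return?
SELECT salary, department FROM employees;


Projecting columns: salary, department

4 rows:
120000, Marketing
90000, Sales
90000, Engineering
60000, HR


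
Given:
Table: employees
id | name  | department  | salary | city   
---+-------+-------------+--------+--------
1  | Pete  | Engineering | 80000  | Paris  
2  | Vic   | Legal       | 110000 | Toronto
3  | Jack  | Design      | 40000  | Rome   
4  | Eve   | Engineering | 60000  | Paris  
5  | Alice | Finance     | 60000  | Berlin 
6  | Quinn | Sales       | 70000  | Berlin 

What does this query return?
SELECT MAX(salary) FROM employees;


Salaries: 80000, 110000, 40000, 60000, 60000, 70000
MAX = 110000

110000


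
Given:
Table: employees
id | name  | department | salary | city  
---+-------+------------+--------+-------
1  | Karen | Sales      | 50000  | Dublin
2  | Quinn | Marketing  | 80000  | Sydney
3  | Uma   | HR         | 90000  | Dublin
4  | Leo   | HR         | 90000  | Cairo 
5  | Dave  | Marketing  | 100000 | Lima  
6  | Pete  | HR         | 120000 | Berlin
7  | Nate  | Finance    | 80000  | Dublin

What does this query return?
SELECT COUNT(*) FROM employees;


COUNT(*) counts all rows

7


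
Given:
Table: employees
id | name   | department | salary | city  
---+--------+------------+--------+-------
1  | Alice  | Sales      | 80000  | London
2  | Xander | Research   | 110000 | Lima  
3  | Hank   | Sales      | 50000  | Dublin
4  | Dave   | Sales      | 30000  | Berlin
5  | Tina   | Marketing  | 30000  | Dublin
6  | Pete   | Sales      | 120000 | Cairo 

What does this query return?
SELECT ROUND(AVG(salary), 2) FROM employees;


SUM(salary) = 420000
COUNT = 6
ROUND(AVG, 2) = ROUND(420000 / 6, 2) = 70000.0

70000.0


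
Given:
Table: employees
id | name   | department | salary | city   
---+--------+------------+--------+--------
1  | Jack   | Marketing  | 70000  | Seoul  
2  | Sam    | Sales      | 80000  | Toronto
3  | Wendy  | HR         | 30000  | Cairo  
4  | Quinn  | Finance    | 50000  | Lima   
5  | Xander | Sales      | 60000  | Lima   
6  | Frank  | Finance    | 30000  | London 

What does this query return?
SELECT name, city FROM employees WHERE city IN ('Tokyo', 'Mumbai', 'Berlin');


Filtering: city IN ('Tokyo', 'Mumbai', 'Berlin')
Matching: 0 rows

Empty result set (0 rows)


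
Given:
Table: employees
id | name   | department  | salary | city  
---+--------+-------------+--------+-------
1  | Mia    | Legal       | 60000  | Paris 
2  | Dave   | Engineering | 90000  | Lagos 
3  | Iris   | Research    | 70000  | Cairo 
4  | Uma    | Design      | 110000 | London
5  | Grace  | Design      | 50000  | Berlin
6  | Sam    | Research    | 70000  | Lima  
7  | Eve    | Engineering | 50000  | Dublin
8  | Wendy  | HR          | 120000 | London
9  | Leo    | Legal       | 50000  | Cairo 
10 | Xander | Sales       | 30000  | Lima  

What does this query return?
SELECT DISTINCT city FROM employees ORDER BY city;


All 'city' values (row order): Paris, Lagos, Cairo, London, Berlin, Lima, Dublin, London, Cairo, Lima
Removing duplicates leaves 7 unique value(s).

7 values:
Berlin
Cairo
Dublin
Lagos
Lima
London
Paris


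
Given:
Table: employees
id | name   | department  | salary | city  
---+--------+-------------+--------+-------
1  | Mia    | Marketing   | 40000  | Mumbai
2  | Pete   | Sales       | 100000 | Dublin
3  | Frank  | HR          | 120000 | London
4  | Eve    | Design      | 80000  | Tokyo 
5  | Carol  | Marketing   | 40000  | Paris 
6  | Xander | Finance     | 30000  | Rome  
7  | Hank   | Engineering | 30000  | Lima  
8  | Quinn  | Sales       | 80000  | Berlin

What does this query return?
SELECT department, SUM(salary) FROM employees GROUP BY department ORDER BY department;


Summing salary within each department:
  Design: 80000 = 80000
  Engineering: 30000 = 30000
  Finance: 30000 = 30000
  HR: 120000 = 120000
  Marketing: 40000 + 40000 = 80000
  Sales: 100000 + 80000 = 180000


6 groups:
Design, 80000
Engineering, 30000
Finance, 30000
HR, 120000
Marketing, 80000
Sales, 180000


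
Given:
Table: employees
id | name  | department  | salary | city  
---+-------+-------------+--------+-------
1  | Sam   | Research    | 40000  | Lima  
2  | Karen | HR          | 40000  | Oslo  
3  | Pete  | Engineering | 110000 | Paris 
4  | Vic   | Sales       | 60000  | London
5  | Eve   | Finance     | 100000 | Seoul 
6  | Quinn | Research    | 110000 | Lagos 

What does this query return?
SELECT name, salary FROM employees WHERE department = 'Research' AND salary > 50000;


Filtering: department = 'Research' AND salary > 50000
Matching: 1 rows

1 rows:
Quinn, 110000


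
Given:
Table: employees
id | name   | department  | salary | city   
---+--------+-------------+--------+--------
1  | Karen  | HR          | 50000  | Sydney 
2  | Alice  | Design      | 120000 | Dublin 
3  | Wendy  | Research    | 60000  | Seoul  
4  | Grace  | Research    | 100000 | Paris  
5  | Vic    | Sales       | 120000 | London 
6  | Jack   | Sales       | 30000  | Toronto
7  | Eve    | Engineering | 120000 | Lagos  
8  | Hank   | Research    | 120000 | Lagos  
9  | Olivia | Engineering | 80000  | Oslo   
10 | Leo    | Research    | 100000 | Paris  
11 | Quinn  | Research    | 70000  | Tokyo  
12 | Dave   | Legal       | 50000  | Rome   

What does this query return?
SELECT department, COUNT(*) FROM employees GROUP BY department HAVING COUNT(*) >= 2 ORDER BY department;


Groups with count >= 2:
  Engineering: 2 -> PASS
  Research: 5 -> PASS
  Sales: 2 -> PASS
  Design: 1 -> filtered out
  HR: 1 -> filtered out
  Legal: 1 -> filtered out


3 groups:
Engineering, 2
Research, 5
Sales, 2


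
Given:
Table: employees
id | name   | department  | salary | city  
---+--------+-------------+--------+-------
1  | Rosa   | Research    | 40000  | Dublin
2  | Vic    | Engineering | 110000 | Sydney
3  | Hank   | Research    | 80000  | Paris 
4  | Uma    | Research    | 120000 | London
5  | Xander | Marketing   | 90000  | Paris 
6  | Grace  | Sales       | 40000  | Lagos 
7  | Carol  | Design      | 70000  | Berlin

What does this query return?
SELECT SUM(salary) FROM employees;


SUM(salary) = 40000 + 110000 + 80000 + 120000 + 90000 + 40000 + 70000 = 550000

550000


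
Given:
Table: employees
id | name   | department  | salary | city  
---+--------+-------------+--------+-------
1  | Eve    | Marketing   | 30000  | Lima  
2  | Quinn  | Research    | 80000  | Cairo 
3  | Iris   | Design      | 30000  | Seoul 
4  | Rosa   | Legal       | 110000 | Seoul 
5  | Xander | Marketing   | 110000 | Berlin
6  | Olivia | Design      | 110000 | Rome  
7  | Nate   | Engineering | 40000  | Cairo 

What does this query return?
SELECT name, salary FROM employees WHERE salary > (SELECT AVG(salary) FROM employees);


Subquery: AVG(salary) = 72857.14
Filtering: salary > 72857.14
  Quinn (80000) -> MATCH
  Rosa (110000) -> MATCH
  Xander (110000) -> MATCH
  Olivia (110000) -> MATCH


4 rows:
Quinn, 80000
Rosa, 110000
Xander, 110000
Olivia, 110000


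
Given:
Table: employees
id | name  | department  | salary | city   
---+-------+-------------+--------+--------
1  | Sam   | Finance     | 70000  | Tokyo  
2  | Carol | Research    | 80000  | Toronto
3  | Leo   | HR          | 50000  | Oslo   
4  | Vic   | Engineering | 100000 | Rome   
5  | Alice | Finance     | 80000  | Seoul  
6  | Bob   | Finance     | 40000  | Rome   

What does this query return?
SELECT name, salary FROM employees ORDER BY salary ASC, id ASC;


Sorting by salary ASC, then id ASC for ties

6 rows:
Bob, 40000
Leo, 50000
Sam, 70000
Carol, 80000
Alice, 80000
Vic, 100000


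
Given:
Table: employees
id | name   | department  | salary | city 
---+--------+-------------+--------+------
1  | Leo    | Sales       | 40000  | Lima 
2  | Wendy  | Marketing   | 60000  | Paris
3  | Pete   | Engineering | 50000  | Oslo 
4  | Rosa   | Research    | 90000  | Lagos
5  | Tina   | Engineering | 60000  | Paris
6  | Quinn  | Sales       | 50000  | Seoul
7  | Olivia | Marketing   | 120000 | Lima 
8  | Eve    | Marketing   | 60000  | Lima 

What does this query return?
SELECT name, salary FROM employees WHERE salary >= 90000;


Filtering: salary >= 90000
Matching: 2 rows

2 rows:
Rosa, 90000
Olivia, 120000


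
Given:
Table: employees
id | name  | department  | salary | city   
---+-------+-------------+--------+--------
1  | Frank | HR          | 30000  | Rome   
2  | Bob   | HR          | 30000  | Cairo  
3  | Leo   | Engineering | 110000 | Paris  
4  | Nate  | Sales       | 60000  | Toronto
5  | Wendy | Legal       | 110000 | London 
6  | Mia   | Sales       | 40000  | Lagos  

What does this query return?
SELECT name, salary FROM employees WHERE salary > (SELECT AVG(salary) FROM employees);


Subquery: AVG(salary) = 63333.33
Filtering: salary > 63333.33
  Leo (110000) -> MATCH
  Wendy (110000) -> MATCH


2 rows:
Leo, 110000
Wendy, 110000


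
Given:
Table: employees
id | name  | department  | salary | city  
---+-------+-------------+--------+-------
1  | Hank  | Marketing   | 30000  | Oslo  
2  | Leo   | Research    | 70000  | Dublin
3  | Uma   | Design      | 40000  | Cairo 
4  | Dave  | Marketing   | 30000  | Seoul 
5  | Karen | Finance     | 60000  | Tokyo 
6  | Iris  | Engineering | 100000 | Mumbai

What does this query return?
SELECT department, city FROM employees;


Projecting columns: department, city

6 rows:
Marketing, Oslo
Research, Dublin
Design, Cairo
Marketing, Seoul
Finance, Tokyo
Engineering, Mumbai


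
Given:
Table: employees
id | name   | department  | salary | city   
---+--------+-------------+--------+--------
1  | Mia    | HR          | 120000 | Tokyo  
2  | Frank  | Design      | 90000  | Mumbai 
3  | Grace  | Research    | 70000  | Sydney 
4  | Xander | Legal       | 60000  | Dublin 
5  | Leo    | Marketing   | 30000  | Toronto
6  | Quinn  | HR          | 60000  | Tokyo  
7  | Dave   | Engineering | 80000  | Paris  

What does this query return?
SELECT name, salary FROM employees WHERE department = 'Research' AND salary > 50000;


Filtering: department = 'Research' AND salary > 50000
Matching: 1 rows

1 rows:
Grace, 70000


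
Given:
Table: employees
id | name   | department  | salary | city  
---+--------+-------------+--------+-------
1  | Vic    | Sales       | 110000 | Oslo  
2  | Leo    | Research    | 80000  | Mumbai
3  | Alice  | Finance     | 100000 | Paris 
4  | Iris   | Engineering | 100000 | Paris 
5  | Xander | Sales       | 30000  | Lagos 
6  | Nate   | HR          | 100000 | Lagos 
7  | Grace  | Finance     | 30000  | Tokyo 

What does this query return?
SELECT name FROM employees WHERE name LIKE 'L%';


LIKE 'L%' matches names starting with 'L'
Matching: 1

1 rows:
Leo


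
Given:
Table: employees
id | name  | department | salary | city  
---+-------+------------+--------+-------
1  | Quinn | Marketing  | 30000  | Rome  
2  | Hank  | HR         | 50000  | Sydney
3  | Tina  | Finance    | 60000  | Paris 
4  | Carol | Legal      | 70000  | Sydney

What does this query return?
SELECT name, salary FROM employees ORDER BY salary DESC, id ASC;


Sorting by salary DESC, then id ASC for ties

4 rows:
Carol, 70000
Tina, 60000
Hank, 50000
Quinn, 30000


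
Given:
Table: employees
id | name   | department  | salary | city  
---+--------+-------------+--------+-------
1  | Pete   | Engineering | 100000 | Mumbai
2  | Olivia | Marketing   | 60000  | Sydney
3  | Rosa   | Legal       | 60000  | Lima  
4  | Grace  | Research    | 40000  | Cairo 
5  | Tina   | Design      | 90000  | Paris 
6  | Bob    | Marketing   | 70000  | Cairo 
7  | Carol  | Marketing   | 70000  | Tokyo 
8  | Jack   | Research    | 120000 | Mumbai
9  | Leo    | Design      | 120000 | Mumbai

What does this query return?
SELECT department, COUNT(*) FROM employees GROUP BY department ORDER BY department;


Assigning each row to its department group:
  Pete -> Engineering
  Olivia -> Marketing
  Rosa -> Legal
  Grace -> Research
  Tina -> Design
  Bob -> Marketing
  Carol -> Marketing
  Jack -> Research
  Leo -> Design


5 groups:
Design, 2
Engineering, 1
Legal, 1
Marketing, 3
Research, 2


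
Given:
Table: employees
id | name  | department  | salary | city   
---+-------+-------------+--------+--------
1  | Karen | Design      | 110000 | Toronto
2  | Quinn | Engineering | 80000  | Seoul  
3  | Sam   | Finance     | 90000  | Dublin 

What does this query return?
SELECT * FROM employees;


SELECT * returns all 3 rows with all columns

3 rows:
1, Karen, Design, 110000, Toronto
2, Quinn, Engineering, 80000, Seoul
3, Sam, Finance, 90000, Dublin


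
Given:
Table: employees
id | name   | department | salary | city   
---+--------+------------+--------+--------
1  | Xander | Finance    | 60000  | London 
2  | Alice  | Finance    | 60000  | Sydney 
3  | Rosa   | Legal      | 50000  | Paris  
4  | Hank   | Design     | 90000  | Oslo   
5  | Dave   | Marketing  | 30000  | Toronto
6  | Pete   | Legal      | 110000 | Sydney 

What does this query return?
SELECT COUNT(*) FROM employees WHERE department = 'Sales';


Counting rows where department = 'Sales'


0


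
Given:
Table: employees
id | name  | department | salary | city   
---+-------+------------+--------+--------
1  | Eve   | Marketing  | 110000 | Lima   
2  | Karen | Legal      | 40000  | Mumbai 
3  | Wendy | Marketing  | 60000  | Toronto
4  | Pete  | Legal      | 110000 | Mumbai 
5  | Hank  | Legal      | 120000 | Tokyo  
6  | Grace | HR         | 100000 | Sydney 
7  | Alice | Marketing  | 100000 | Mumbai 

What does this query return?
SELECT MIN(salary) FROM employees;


Salaries: 110000, 40000, 60000, 110000, 120000, 100000, 100000
MIN = 40000

40000


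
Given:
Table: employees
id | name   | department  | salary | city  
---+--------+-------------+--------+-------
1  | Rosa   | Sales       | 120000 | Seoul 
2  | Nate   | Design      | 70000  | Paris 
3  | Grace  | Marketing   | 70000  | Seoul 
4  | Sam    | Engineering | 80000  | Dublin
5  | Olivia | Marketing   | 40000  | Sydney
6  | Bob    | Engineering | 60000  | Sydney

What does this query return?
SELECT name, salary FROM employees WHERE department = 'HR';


Filtering: department = 'HR'
Matching rows: 0

Empty result set (0 rows)


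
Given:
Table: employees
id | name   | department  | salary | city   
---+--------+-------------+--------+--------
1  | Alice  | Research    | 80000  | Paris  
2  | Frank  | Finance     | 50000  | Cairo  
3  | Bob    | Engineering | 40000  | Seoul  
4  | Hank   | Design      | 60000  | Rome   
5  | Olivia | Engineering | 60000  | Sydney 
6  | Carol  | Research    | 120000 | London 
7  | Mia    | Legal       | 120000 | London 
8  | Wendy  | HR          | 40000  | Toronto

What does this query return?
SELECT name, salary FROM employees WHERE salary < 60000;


Filtering: salary < 60000
Matching: 3 rows

3 rows:
Frank, 50000
Bob, 40000
Wendy, 40000


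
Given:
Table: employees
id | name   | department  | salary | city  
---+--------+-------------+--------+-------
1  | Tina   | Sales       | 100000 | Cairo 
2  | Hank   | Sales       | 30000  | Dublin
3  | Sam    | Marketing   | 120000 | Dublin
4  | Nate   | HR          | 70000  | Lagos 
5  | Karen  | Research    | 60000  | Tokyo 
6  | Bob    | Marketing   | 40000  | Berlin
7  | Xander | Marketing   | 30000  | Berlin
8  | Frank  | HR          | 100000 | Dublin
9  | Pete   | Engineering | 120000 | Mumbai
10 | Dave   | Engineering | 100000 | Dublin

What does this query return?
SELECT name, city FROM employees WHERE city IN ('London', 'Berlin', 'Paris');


Filtering: city IN ('London', 'Berlin', 'Paris')
Matching: 2 rows

2 rows:
Bob, Berlin
Xander, Berlin


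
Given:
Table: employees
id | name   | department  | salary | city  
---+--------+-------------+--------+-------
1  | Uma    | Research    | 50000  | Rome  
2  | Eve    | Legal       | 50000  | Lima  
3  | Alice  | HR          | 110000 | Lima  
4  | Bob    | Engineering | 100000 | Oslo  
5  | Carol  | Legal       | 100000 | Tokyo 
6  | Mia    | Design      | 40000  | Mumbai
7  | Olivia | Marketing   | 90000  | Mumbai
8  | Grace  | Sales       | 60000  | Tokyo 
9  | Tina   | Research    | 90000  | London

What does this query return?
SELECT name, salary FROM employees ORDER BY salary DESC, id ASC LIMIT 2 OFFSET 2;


Sort by salary DESC (id ASC tiebreak), then skip 2 and take 2
Rows 3 through 4

2 rows:
Carol, 100000
Olivia, 90000


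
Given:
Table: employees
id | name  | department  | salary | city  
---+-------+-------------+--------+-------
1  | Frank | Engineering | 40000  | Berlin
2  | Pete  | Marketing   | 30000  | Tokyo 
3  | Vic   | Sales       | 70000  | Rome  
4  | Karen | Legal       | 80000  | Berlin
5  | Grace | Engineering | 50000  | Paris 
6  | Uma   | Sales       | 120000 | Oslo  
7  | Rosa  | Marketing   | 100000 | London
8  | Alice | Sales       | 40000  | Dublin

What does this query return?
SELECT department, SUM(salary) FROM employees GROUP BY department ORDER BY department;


Summing salary within each department:
  Engineering: 40000 + 50000 = 90000
  Legal: 80000 = 80000
  Marketing: 30000 + 100000 = 130000
  Sales: 70000 + 120000 + 40000 = 230000


4 groups:
Engineering, 90000
Legal, 80000
Marketing, 130000
Sales, 230000


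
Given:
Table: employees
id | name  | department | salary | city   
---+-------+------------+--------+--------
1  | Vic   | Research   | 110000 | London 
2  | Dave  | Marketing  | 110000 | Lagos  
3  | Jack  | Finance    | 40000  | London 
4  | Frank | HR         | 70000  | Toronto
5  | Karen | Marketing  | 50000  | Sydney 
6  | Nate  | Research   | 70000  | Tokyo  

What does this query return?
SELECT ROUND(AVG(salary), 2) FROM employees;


SUM(salary) = 450000
COUNT = 6
ROUND(AVG, 2) = ROUND(450000 / 6, 2) = 75000.0

75000.0


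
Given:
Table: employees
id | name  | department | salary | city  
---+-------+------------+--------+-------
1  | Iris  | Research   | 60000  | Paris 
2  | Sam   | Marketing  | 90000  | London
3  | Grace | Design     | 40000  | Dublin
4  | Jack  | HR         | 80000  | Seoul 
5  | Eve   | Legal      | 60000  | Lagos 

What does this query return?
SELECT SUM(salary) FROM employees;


SUM(salary) = 60000 + 90000 + 40000 + 80000 + 60000 = 330000

330000


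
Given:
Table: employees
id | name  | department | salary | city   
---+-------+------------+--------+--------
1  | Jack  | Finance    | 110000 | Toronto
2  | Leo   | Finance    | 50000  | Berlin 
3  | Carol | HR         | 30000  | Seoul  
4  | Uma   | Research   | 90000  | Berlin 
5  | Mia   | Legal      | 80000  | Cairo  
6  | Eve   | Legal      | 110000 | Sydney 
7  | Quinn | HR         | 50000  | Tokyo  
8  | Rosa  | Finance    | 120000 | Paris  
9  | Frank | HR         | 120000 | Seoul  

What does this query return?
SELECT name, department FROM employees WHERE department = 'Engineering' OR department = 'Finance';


Filtering: department = 'Engineering' OR 'Finance'
Matching: 3 rows

3 rows:
Jack, Finance
Leo, Finance
Rosa, Finance


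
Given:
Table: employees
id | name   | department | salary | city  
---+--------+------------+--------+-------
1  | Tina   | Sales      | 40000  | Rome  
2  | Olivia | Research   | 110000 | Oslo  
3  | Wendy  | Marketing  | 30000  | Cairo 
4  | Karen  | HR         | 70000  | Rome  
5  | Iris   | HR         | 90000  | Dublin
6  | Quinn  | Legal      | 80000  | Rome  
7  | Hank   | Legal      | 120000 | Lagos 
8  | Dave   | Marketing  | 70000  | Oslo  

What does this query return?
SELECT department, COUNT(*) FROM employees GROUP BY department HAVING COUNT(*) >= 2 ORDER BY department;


Groups with count >= 2:
  HR: 2 -> PASS
  Legal: 2 -> PASS
  Marketing: 2 -> PASS
  Research: 1 -> filtered out
  Sales: 1 -> filtered out


3 groups:
HR, 2
Legal, 2
Marketing, 2


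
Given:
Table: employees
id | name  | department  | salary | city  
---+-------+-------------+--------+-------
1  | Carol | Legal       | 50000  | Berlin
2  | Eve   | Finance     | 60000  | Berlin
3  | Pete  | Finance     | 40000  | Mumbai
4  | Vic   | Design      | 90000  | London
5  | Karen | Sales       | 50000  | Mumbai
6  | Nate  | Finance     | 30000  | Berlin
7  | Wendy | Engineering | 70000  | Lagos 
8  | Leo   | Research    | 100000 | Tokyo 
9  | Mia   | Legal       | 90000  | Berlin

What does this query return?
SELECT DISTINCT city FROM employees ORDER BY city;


All 'city' values (row order): Berlin, Berlin, Mumbai, London, Mumbai, Berlin, Lagos, Tokyo, Berlin
Removing duplicates leaves 5 unique value(s).

5 values:
Berlin
Lagos
London
Mumbai
Tokyo


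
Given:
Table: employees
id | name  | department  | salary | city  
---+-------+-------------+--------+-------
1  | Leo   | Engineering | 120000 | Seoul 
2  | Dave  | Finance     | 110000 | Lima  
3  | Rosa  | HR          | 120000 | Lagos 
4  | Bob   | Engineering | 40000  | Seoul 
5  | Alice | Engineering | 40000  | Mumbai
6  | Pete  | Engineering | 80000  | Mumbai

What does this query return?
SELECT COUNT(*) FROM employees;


COUNT(*) counts all rows

6


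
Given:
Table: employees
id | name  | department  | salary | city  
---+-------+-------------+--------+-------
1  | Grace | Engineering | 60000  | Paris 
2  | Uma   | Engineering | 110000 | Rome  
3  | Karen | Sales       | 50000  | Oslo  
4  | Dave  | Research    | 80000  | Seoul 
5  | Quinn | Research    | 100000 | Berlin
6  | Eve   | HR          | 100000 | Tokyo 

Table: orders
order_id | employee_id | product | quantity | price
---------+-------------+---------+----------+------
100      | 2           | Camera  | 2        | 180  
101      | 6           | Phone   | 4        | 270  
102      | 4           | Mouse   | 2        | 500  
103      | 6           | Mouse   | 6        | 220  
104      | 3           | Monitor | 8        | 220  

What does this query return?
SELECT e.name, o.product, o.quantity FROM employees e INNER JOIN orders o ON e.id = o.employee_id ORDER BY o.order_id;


Joining employees.id = orders.employee_id:
  employee Uma (id=2) -> order Camera
  employee Eve (id=6) -> order Phone
  employee Dave (id=4) -> order Mouse
  employee Eve (id=6) -> order Mouse
  employee Karen (id=3) -> order Monitor


5 rows:
Uma, Camera, 2
Eve, Phone, 4
Dave, Mouse, 2
Eve, Mouse, 6
Karen, Monitor, 8


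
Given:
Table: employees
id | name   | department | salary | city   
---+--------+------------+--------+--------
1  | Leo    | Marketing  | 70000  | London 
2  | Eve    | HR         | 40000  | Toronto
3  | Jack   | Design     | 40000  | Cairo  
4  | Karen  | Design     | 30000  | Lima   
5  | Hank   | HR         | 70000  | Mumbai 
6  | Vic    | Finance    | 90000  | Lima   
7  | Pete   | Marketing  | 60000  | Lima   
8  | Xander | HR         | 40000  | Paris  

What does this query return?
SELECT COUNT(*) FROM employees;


COUNT(*) counts all rows

8


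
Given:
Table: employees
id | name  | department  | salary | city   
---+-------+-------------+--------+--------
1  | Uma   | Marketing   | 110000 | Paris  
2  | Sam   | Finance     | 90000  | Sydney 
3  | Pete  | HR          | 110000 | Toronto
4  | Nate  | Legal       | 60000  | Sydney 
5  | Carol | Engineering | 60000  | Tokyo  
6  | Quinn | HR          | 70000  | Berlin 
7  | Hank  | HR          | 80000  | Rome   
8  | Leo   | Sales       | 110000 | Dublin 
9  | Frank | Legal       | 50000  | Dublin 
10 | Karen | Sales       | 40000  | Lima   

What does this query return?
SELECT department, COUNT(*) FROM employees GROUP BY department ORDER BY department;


Assigning each row to its department group:
  Uma -> Marketing
  Sam -> Finance
  Pete -> HR
  Nate -> Legal
  Carol -> Engineering
  Quinn -> HR
  Hank -> HR
  Leo -> Sales
  Frank -> Legal
  Karen -> Sales


6 groups:
Engineering, 1
Finance, 1
HR, 3
Legal, 2
Marketing, 1
Sales, 2


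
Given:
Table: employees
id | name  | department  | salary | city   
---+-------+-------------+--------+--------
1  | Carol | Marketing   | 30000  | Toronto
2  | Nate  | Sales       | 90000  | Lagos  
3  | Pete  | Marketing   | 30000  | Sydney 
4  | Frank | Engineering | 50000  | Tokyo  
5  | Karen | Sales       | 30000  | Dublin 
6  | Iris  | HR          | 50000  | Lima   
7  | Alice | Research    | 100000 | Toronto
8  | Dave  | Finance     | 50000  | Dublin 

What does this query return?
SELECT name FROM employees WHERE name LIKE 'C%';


LIKE 'C%' matches names starting with 'C'
Matching: 1

1 rows:
Carol


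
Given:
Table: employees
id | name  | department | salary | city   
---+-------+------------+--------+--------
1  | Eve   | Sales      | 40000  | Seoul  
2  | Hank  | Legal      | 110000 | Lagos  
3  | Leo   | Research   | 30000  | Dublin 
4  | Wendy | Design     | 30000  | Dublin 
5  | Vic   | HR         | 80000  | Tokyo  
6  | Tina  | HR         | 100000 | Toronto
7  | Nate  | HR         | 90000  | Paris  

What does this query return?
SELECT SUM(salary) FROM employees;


SUM(salary) = 40000 + 110000 + 30000 + 30000 + 80000 + 100000 + 90000 = 480000

480000


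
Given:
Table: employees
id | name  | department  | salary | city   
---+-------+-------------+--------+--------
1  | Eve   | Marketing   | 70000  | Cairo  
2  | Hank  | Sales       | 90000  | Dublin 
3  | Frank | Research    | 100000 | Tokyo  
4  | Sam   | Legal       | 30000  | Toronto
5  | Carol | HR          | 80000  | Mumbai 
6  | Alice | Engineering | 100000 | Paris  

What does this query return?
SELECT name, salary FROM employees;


Projecting columns: name, salary

6 rows:
Eve, 70000
Hank, 90000
Frank, 100000
Sam, 30000
Carol, 80000
Alice, 100000


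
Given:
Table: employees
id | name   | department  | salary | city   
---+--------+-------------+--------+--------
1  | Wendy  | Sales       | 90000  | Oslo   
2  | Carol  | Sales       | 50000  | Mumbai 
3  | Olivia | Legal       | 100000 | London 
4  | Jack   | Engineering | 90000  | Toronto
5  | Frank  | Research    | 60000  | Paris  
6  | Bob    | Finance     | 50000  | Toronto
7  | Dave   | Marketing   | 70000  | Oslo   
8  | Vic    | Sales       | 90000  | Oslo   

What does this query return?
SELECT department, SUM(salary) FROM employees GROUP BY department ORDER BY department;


Summing salary within each department:
  Engineering: 90000 = 90000
  Finance: 50000 = 50000
  Legal: 100000 = 100000
  Marketing: 70000 = 70000
  Research: 60000 = 60000
  Sales: 90000 + 50000 + 90000 = 230000


6 groups:
Engineering, 90000
Finance, 50000
Legal, 100000
Marketing, 70000
Research, 60000
Sales, 230000


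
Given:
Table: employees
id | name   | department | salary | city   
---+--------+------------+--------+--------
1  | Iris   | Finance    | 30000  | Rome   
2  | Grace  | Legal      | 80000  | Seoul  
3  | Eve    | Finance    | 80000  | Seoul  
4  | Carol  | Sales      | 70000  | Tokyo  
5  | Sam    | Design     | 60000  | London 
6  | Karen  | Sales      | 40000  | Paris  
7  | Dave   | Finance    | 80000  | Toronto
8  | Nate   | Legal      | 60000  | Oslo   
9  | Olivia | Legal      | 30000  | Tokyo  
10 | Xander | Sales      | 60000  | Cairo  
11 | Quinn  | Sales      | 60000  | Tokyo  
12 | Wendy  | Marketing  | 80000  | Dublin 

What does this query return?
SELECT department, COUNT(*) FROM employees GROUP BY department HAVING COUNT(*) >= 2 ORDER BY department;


Groups with count >= 2:
  Finance: 3 -> PASS
  Legal: 3 -> PASS
  Sales: 4 -> PASS
  Design: 1 -> filtered out
  Marketing: 1 -> filtered out


3 groups:
Finance, 3
Legal, 3
Sales, 4


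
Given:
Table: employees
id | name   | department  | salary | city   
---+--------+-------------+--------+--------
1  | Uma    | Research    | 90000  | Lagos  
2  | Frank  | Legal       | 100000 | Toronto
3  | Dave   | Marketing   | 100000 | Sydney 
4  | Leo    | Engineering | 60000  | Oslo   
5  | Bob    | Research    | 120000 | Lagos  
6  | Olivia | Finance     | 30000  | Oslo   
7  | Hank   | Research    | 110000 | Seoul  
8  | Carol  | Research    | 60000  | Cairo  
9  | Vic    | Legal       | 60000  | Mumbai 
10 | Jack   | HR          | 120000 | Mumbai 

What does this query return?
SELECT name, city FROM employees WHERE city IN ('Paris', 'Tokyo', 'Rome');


Filtering: city IN ('Paris', 'Tokyo', 'Rome')
Matching: 0 rows

Empty result set (0 rows)


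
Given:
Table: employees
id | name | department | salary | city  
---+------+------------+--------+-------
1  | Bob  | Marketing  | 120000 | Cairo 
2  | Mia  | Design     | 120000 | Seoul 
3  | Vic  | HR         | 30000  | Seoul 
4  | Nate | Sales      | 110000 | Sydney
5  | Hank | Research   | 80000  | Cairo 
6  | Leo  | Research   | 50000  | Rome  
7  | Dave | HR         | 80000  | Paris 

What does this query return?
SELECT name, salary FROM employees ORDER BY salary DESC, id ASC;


Sorting by salary DESC, then id ASC for ties

7 rows:
Bob, 120000
Mia, 120000
Nate, 110000
Hank, 80000
Dave, 80000
Leo, 50000
Vic, 30000


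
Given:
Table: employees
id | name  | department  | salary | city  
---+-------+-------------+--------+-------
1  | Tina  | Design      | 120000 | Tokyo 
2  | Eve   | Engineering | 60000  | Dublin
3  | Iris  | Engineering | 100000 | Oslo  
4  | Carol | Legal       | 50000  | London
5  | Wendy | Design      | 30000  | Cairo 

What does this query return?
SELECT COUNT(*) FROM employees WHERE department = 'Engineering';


Counting rows where department = 'Engineering'
  Eve -> MATCH
  Iris -> MATCH


2


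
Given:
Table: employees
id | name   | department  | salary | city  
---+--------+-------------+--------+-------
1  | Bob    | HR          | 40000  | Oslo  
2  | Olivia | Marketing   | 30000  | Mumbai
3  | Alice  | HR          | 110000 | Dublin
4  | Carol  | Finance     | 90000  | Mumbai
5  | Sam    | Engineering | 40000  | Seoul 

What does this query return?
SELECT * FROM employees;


SELECT * returns all 5 rows with all columns

5 rows:
1, Bob, HR, 40000, Oslo
2, Olivia, Marketing, 30000, Mumbai
3, Alice, HR, 110000, Dublin
4, Carol, Finance, 90000, Mumbai
5, Sam, Engineering, 40000, Seoul
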